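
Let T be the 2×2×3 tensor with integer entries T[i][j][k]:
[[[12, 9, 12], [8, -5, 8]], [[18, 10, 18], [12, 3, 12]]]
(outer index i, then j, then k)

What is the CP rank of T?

2

Lower bound: in the mode-2 unfolding of T (rows indexed by j, columns by (i,k)) the 2×2 minor on rows j ∈ {0, 1}, columns (i,k) ∈ {(0,0), (0,1)} is det [[12, 9], [8, -5]] = -132 ≠ 0, so that unfolding has rank ≥ 2 and hence rank(T) ≥ 2 (CP rank is at least every unfolding rank, though it can be larger).
Upper bound: with S_k = T[:,:,k], the two rank-1 terms a₁b₁ᵀ, a₂b₂ᵀ are the rank-1 members of the pencil x·S₀ + y·S₁.
det(x·S₀ + y·S₁) is 154·xy + 77·y² = 77·(y)(2·x + y), vanishing at (x:y) = (1:0) and (1:-2).
M₁ = S₀ = [[12, 8], [18, 12]] = 2·(2, 3)(3, 2)ᵀ and M₂ = S₀ − 2·S₁ = [[-6, 18], [-2, 6]] = (-2)·(3, 1)(1, -3)ᵀ, so take a₁ = (2, 3), b₁ = (3, 2), a₂ = (3, 1), b₂ = (1, -3).
Each slice is an integer combination of E₁ = a₁b₁ᵀ and E₂ = a₂b₂ᵀ: S₀ = 2·E₁, S₁ = E₁ + E₂, S₂ = 2·E₁; reading off coefficients, c₁ = (2, 1, 2) and c₂ = (0, 1, 0).
Hence T = (2, 3) ⊗ (3, 2) ⊗ (2, 1, 2) + (3, 1) ⊗ (1, -3) ⊗ (0, 1, 0), so rank(T) ≤ 2.
These bounds meet, so rank(T) = 2.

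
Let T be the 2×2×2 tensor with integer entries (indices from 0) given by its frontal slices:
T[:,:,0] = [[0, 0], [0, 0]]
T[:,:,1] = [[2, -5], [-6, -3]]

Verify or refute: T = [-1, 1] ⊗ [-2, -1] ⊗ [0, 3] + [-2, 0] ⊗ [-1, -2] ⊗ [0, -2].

Reconstruct entrywise from the claimed factors. For example, T[1,1,1] = -3 and Σₗ aₗ[1]bₗ[1]cₗ[1] = (1)·(-1)·(3) + (0)·(-2)·(-2) = -3; checking all 8 entries, every one matches. The claim holds.

Yes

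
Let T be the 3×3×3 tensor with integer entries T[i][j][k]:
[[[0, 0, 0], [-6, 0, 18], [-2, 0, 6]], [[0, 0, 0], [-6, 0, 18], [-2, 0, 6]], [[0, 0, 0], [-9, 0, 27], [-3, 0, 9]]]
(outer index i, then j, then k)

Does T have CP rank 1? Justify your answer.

Yes

If T = a ⊗ b ⊗ c then every fibre of T is a multiple of the corresponding factor, so read the factors off the fibres through the nonzero entry T[0,1,0] = -6.
The mode-1 fibre T[:,1,0] = [-6, -6, -9] gives a = [2, 2, 3] (primitive direction); the mode-2 fibre T[0,:,0] = [0, -6, -2] gives b = [0, 3, 1]; then c[k] = T[0,1,k] / (a[0]·b[1]) = [-6, 0, 18] / 6 = [-1, 0, 3].
Expanding [2, 2, 3] ⊗ [0, 3, 1] ⊗ [-1, 0, 3] reproduces all 27 entries of T, so T = [2, 2, 3] ⊗ [0, 3, 1] ⊗ [-1, 0, 3] and rank(T) ≤ 1.
Equivalently every frontal slice T[:,:,k] is c[k] times the rank-1 matrix [2, 2, 3] ⊗ [0, 3, 1]. So T has rank 1 (it is nonzero).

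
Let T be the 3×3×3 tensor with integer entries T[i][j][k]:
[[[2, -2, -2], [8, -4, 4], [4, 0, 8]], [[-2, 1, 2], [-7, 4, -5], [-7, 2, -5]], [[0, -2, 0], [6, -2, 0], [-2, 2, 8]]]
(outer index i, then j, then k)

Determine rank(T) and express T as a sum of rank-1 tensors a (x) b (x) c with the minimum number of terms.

Lower bound: in the mode-3 unfolding of T (rows indexed by k, columns by (i,j)) the 3×3 minor on rows k ∈ {0, 1, 2}, columns (i,j) ∈ {(0,0), (0,1), (1,0)} is det [[2, 8, -2], [-2, -4, 1], [-2, 4, 2]] = 24 ≠ 0, so that unfolding has rank ≥ 3 and hence rank(T) ≥ 3 (CP rank is at least every unfolding rank, though it can be larger).
Upper bound: T is a sum of 3 rank-1 terms, T = [0, 1, 2] (x) [1, -1, 1] (x) [-1, 0, 1] + [2, -2, 1] (x) [0, 1, 1] (x) [4, -2, 2] + [2, -1, 2] (x) [1, 0, -2] (x) [1, -1, -1] (one valid choice — decompositions are not unique — normalised so each a, b is primitive with positive first nonzero entry; check it by expanding all entries), so rank(T) ≤ 3.
These bounds meet, so rank(T) = 3.

rank(T) = 3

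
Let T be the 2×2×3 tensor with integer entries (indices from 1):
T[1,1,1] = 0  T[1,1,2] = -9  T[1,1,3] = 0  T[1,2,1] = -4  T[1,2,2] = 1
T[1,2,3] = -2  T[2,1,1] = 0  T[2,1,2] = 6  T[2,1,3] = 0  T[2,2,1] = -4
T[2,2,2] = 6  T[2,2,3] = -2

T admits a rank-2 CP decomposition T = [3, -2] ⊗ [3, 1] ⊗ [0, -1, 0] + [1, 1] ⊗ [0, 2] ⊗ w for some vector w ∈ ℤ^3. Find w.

Subtract the known terms from T to get the rank-1 residual R = [1, 1] ⊗ [0, 2] ⊗ w, so R[i,j,k] = a[i]·b[j]·w[k]. Pick indices with nonzero a[1]·b[2] = (1)·(2) = 2. Only the fibre through (1,2,·) is needed: R[1,2,:] = T[1,2,:] − Σₗ aₗ[1]bₗ[2]cₗ = [-4, 1, -2] − (3)·(1)·[0, -1, 0] = [-4, 4, -2]. Then w[k] = R[1,2,k] / 2 for each k, giving w = [-4, 4, -2] / 2 = [-2, 2, -1].

w = [-2, 2, -1]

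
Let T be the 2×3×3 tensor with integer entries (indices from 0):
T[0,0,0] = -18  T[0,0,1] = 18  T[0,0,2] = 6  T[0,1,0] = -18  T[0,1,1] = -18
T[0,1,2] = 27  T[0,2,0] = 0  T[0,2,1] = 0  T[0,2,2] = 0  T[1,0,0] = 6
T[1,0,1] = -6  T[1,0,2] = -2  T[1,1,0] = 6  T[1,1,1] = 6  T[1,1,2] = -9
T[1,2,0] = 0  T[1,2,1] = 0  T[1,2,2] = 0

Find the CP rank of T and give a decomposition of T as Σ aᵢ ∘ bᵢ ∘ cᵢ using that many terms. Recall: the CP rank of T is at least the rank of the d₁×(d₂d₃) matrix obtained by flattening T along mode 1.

Lower bound: the mode-2 unfolding of T (rows indexed by j, columns by (i,k) = (0,0), (0,1), (0,2), (1,0), (1,1), (1,2)) is [[-18, 18, 6, 6, -6, -2], [-18, -18, 27, 6, 6, -9], [0, 0, 0, 0, 0, 0]].
There the 2×2 minor on rows j ∈ {0, 1}, columns (i,k) ∈ {(0,0), (0,1)} is det [[-18, 18], [-18, -18]] = 648 ≠ 0, so this unfolding has rank ≥ 2; CP rank is at least every unfolding rank, so rank(T) ≥ 2. (Unfolding ranks only ever bound the CP rank from below — rank(T) can be strictly larger than all of them — so the matching upper bound has to come from an explicit 2-term decomposition.)
Upper bound — finding two terms. Every mode-1 slice of T is a multiple of one matrix: T[i,:,:] = a[i]·M with a = [3, -1] and M = [[-6, 6, 2], [-6, -6, 9], [0, 0, 0]] (rows indexed by j, columns by k). So it suffices to write M as a sum of two rank-1 matrices.
Row 2 of M is zero, so splitting by the other two rows, M = [1, 0, 0][-6, 6, 2]ᵀ + [0, 1, 0][-6, -6, 9]ᵀ.
Hence T = [3, -1] ∘ [1, 0, 0] ∘ [-6, 6, 2] + [3, -1] ∘ [0, 1, 0] ∘ [-6, -6, 9], so rank(T) ≤ 2.
These bounds meet, so rank(T) = 2.

rank(T) = 2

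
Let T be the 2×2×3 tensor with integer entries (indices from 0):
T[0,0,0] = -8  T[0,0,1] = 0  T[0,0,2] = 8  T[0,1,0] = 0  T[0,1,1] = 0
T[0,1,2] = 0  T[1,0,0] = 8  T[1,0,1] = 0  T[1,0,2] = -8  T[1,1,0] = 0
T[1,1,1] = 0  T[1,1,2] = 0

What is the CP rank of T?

1

Lower bound: T ≠ 0 (e.g. T[0,0,0] = -8), so rank(T) ≥ 1.
Upper bound: if T = a ⊗ b ⊗ c then every fibre of T is a multiple of the corresponding factor, so read the factors off the fibres through the nonzero entry T[0,0,0] = -8.
The mode-1 fibre T[:,0,0] = [-8, 8] gives a = [1, -1] (primitive direction); the mode-2 fibre T[0,:,0] = [-8, 0] gives b = [1, 0]; then c[k] = T[0,0,k] / (a[0]·b[0]) = [-8, 0, 8] / 1 = [-8, 0, 8].
Expanding [1, -1] ⊗ [1, 0] ⊗ [-8, 0, 8] reproduces all 12 entries of T, so T = [1, -1] ⊗ [1, 0] ⊗ [-8, 0, 8] and rank(T) ≤ 1.
These bounds meet, so rank(T) = 1.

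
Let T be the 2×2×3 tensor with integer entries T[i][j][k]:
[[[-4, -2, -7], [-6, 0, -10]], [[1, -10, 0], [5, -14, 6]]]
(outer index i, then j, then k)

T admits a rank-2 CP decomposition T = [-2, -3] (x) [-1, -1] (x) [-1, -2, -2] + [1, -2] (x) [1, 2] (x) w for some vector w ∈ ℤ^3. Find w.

w = [-2, 2, -3]

Subtract the known terms from T to get the rank-1 residual R = [1, -2] (x) [1, 2] (x) w, so R[i,j,k] = a[i]·b[j]·w[k]. Pick indices with nonzero a[0]·b[0] = (1)·(1) = 1. Only the fibre through (0,0,·) is needed: R[0,0,:] = T[0,0,:] − Σₗ aₗ[0]bₗ[0]cₗ = [-4, -2, -7] − (-2)·(-1)·[-1, -2, -2] = [-2, 2, -3]. Then w[k] = R[0,0,k] / 1 for each k, giving w = [-2, 2, -3] / 1 = [-2, 2, -3].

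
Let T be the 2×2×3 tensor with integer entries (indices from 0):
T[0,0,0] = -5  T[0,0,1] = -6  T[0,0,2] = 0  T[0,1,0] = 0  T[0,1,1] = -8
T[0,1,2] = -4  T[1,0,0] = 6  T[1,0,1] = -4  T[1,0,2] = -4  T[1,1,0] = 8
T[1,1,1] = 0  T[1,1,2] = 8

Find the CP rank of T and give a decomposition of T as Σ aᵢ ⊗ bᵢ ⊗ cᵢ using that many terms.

rank(T) = 3

Lower bound: the mode-3 unfolding of T (rows indexed by k, columns by (i,j) = (0,0), (0,1), (1,0), (1,1)) is [[-5, 0, 6, 8], [-6, -8, -4, 0], [0, -4, -4, 8]].
There the 3×3 minor on rows k ∈ {0, 1, 2}, columns (i,j) ∈ {(0,0), (0,1), (1,0)} is det [[-5, 0, 6], [-6, -8, -4], [0, -4, -4]] = 64 ≠ 0, so this unfolding has rank ≥ 3; CP rank is at least every unfolding rank, so rank(T) ≥ 3. (Unfolding ranks only ever bound the CP rank from below — rank(T) can be strictly larger than all of them — so the matching upper bound has to come from an explicit 3-term decomposition.)
Upper bound: T is a sum of 3 rank-1 terms, T = [1, -2] ⊗ [1, -1] ⊗ [2, 4, 4] + [1, -1] ⊗ [1, 0] ⊗ [-8, -8, -4] + [1, 2] ⊗ [1, 2] ⊗ [1, -2, 0] (written with every a and b primitive with positive leading entry and the scale carried by c; CP decompositions are not unique, and this one is verified by expanding entrywise), so rank(T) ≤ 3.
These bounds meet, so rank(T) = 3.
Check entry T[0,0,0] = -5: (1)·(1)·(2) + (1)·(1)·(-8) + (1)·(1)·(1) = -5.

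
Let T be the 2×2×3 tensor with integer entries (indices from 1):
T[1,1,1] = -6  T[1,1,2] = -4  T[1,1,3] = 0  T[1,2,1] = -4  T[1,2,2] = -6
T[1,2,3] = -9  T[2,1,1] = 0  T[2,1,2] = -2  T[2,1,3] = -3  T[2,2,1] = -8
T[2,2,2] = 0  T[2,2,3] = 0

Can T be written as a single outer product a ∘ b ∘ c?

The mode-3 unfolding of T (rows indexed by k, columns by (i,j) = (1,1), (1,2), (2,1), (2,2)) is [[-6, -4, 0, -8], [-4, -6, -2, 0], [0, -9, -3, 0]].
There the 3×3 minor on rows k ∈ {1, 2, 3}, columns (i,j) ∈ {(1,1), (1,2), (2,1)} is det [[-6, -4, 0], [-4, -6, -2], [0, -9, -3]] = 48 ≠ 0, so this unfolding has rank ≥ 3; CP rank is at least every unfolding rank, so rank(T) ≥ 3.
In particular rank(T) ≥ 3 > 1, so T is not rank-1.

No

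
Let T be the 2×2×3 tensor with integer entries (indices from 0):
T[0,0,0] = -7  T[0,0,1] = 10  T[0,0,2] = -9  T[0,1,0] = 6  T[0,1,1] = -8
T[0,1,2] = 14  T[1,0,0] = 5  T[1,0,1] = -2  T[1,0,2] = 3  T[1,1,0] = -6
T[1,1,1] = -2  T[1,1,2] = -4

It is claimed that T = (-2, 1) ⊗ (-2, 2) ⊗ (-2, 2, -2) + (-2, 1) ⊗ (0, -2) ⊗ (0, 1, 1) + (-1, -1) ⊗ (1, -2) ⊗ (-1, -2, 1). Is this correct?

Reconstruct entrywise from the claimed factors. For example, T[1,0,2] = 3 and Σₗ aₗ[1]bₗ[0]cₗ[2] = (1)·(-2)·(-2) + (1)·(0)·(1) + (-1)·(1)·(1) = 3; checking all 12 entries, every one matches. The claim holds.

Yes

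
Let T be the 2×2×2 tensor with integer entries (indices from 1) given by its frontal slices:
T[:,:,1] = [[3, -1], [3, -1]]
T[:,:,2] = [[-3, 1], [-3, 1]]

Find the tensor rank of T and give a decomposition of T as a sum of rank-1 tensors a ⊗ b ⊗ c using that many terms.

Lower bound: T ≠ 0 (e.g. T[1,1,1] = 3), so rank(T) ≥ 1.
Upper bound: if T = a ⊗ b ⊗ c then every fibre of T is a multiple of the corresponding factor, so read the factors off the fibres through the nonzero entry T[1,1,1] = 3.
The mode-1 fibre T[:,1,1] = [3, 3] gives a = [1, 1] (primitive direction); the mode-2 fibre T[1,:,1] = [3, -1] gives b = [3, -1]; then c[k] = T[1,1,k] / (a[1]·b[1]) = [3, -3] / 3 = [1, -1].
Expanding [1, 1] ⊗ [3, -1] ⊗ [1, -1] reproduces all 8 entries of T, so T = [1, 1] ⊗ [3, -1] ⊗ [1, -1] and rank(T) ≤ 1.
These bounds meet, so rank(T) = 1.

rank(T) = 1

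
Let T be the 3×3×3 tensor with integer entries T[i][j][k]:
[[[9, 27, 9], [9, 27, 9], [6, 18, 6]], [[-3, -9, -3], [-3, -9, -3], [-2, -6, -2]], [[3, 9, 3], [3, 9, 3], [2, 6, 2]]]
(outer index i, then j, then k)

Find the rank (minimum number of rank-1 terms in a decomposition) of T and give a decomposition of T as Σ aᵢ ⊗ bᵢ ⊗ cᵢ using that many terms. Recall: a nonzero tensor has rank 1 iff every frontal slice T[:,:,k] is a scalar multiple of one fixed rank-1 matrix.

rank(T) = 1

Lower bound: T ≠ 0 (e.g. T[0,0,0] = 9), so rank(T) ≥ 1.
Upper bound: if T = a ⊗ b ⊗ c then every fibre of T is a multiple of the corresponding factor, so read the factors off the fibres through the nonzero entry T[0,0,0] = 9.
The mode-1 fibre T[:,0,0] = [9, -3, 3] gives a = [3, -1, 1] (primitive direction); the mode-2 fibre T[0,:,0] = [9, 9, 6] gives b = [3, 3, 2]; then c[k] = T[0,0,k] / (a[0]·b[0]) = [9, 27, 9] / 9 = [1, 3, 1].
Expanding [3, -1, 1] ⊗ [3, 3, 2] ⊗ [1, 3, 1] reproduces all 27 entries of T, so T = [3, -1, 1] ⊗ [3, 3, 2] ⊗ [1, 3, 1] and rank(T) ≤ 1.
These bounds meet, so rank(T) = 1.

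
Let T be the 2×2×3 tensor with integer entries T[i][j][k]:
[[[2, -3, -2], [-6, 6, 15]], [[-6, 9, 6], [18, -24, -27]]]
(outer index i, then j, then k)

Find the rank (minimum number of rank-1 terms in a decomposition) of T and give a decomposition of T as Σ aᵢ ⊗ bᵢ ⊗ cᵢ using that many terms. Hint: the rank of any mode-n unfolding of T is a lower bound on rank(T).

Lower bound: in the mode-1 unfolding of T (rows indexed by i, columns by (j,k)) the 2×2 minor on rows i ∈ {0, 1}, columns (j,k) ∈ {(0,0), (1,1)} is det [[2, 6], [-6, -24]] = -12 ≠ 0, so that unfolding has rank ≥ 2 and hence rank(T) ≥ 2 (CP rank is at least every unfolding rank, though it can be larger).
Upper bound: with S_k = T[:,:,k], the two rank-1 terms a₁b₁ᵀ, a₂b₂ᵀ are the rank-1 members of the pencil x·S₀ + y·S₁.
det(x·S₀ + y·S₁) is −12·xy + 18·y² = (-6)·(2·x − 3·y)(y), vanishing at (x:y) = (3:2) and (1:0).
M₁ = 3·S₀ + 2·S₁ = [[0, -6], [0, 6]] = (-6)·[1, -1][0, 1]ᵀ and M₂ = S₀ = [[2, -6], [-6, 18]] = 2·[1, -3][1, -3]ᵀ, so take a₁ = [1, -1], b₁ = [0, 1], a₂ = [1, -3], b₂ = [1, -3].
Each slice is an integer combination of E₁ = a₁b₁ᵀ and E₂ = a₂b₂ᵀ: S₀ = 2·E₂, S₁ = −3·E₁ − 3·E₂, S₂ = 9·E₁ − 2·E₂; reading off coefficients, c₁ = [0, -3, 9] and c₂ = [2, -3, -2].
Hence T = [1, -1] ⊗ [0, 1] ⊗ [0, -3, 9] + [1, -3] ⊗ [1, -3] ⊗ [2, -3, -2], so rank(T) ≤ 2.
These bounds meet, so rank(T) = 2.

rank(T) = 2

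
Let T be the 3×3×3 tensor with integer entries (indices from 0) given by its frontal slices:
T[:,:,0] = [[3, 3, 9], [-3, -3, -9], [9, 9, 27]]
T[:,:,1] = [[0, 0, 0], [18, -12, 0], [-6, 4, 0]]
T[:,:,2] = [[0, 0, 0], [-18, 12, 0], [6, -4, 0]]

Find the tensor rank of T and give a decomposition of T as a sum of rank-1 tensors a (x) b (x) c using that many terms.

rank(T) = 2

Lower bound: in the mode-2 unfolding of T (rows indexed by j, columns by (i,k)) the 2×2 minor on rows j ∈ {0, 1}, columns (i,k) ∈ {(0,0), (1,1)} is det [[3, 18], [3, -12]] = -90 ≠ 0, so that unfolding has rank ≥ 2 and hence rank(T) ≥ 2 (CP rank is at least every unfolding rank, though it can be larger).
Upper bound: with S_k = T[:,:,k], the two rank-1 terms a₁b₁ᵀ, a₂b₂ᵀ are the rank-1 members of the pencil x·S₀ + y·S₁.
The 2×2 minor of x·S₀ + y·S₁ on rows {0,1}, columns {0,1} is −90·xy = (-90)·(y)(x), vanishing at (x:y) = (1:0) and (0:1).
M₁ = S₀ = [[3, 3, 9], [-3, -3, -9], [9, 9, 27]] = 3·[1, -1, 3][1, 1, 3]ᵀ and M₂ = S₁ = [[0, 0, 0], [18, -12, 0], [-6, 4, 0]] = 2·[0, 3, -1][3, -2, 0]ᵀ, so take a₁ = [1, -1, 3], b₁ = [1, 1, 3], a₂ = [0, 3, -1], b₂ = [3, -2, 0].
Each slice is an integer combination of E₁ = a₁b₁ᵀ and E₂ = a₂b₂ᵀ: S₀ = 3·E₁, S₁ = 2·E₂, S₂ = −2·E₂; reading off coefficients, c₁ = [3, 0, 0] and c₂ = [0, 2, -2].
Hence T = [1, -1, 3] (x) [1, 1, 3] (x) [3, 0, 0] + [0, 3, -1] (x) [3, -2, 0] (x) [0, 2, -2], so rank(T) ≤ 2.
These bounds meet, so rank(T) = 2.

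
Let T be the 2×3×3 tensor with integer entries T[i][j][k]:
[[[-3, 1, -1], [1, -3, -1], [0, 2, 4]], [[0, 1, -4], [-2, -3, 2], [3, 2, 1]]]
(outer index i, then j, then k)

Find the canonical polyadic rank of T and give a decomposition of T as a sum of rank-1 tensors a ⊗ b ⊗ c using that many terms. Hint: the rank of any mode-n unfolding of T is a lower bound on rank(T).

Lower bound: in the mode-2 unfolding of T (rows indexed by j, columns by (i,k)) the 3×3 minor on rows j ∈ {0, 1, 2}, columns (i,k) ∈ {(0,0), (0,1), (0,2)} is det [[-3, 1, -1], [1, -3, -1], [0, 2, 4]] = 24 ≠ 0, so that unfolding has rank ≥ 3 and hence rank(T) ≥ 3 (CP rank is at least every unfolding rank, though it can be larger).
Upper bound: T is a sum of 3 rank-1 terms, T = [1, 1] ⊗ [1, -1, 0] ⊗ [0, 2, -2] + [1, 1] ⊗ [1, 1, -2] ⊗ [-1, -1, -1] + [2, -1] ⊗ [1, -1, 1] ⊗ [-1, 0, 1] (written with every a and b primitive with positive leading entry and the scale carried by c; CP decompositions are not unique, and this one is verified by expanding entrywise), so rank(T) ≤ 3.
These bounds meet, so rank(T) = 3.

rank(T) = 3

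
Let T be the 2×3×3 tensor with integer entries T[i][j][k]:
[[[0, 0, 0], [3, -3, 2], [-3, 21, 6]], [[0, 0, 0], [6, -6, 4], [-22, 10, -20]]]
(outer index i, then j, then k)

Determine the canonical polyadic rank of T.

Lower bound: the mode-1 unfolding of T (rows indexed by i, columns by (j,k) = (0,0), (0,1), (0,2), (1,0), (1,1), (1,2), (2,0), (2,1), (2,2)) is [[0, 0, 0, 3, -3, 2, -3, 21, 6], [0, 0, 0, 6, -6, 4, -22, 10, -20]].
There the 2×2 minor on rows i ∈ {0, 1}, columns (j,k) ∈ {(1,0), (2,0)} is det [[3, -3], [6, -22]] = -48 ≠ 0, so this unfolding has rank ≥ 2; CP rank is at least every unfolding rank, so rank(T) ≥ 2. (This is only a lower bound: in general the CP rank may exceed every unfolding rank, so we still need to exhibit 2 rank-1 terms summing to T.)
Upper bound — finding two terms. Write S_k = T[:,:,k] for the frontal slices: S₀ = [[0, 3, -3], [0, 6, -22]], S₁ = [[0, -3, 21], [0, -6, 10]], S₂ = [[0, 2, 6], [0, 4, -20]].
If T = a₁ ⊗ b₁ ⊗ c₁ + a₂ ⊗ b₂ ⊗ c₂ then each S_k = c₁[k]·a₁b₁ᵀ + c₂[k]·a₂b₂ᵀ. S₀ and S₁ are linearly independent, so a₁b₁ᵀ and a₂b₂ᵀ must span the same plane of matrices: they are the rank-1 matrices of the form x·S₀ + y·S₁.
The 2×2 minor of x·S₀ + y·S₁ on rows {0,1}, columns {1,2} is −48·x² − 48·xy + 96·y² = (-48)·(x + 2·y)(x − y), vanishing at (x:y) = (2:-1) and (1:1).
M₁ = 2·S₀ − S₁ = [[0, 9, -27], [0, 18, -54]] = 9·[1, 2][0, 1, -3]ᵀ and M₂ = S₀ + S₁ = [[0, 0, 18], [0, 0, -12]] = 6·[3, -2][0, 0, 1]ᵀ, so take a₁ = [1, 2], b₁ = [0, 1, -3], a₂ = [3, -2], b₂ = [0, 0, 1].
Each slice is an integer combination of E₁ = a₁b₁ᵀ and E₂ = a₂b₂ᵀ: S₀ = 3·E₁ + 2·E₂, S₁ = −3·E₁ + 4·E₂, S₂ = 2·E₁ + 4·E₂; reading off coefficients, c₁ = [3, -3, 2] and c₂ = [2, 4, 4].
Hence T = [1, 2] ⊗ [0, 1, -3] ⊗ [3, -3, 2] + [3, -2] ⊗ [0, 0, 1] ⊗ [2, 4, 4], so rank(T) ≤ 2.
These bounds meet, so rank(T) = 2.

2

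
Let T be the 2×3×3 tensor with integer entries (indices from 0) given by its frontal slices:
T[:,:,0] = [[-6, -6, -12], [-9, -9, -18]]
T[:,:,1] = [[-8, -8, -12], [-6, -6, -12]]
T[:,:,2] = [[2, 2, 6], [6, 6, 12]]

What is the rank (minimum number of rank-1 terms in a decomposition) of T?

Lower bound: the mode-3 unfolding of T (rows indexed by k, columns by (i,j) = (0,0), (0,1), (0,2), (1,0), (1,1), (1,2)) is [[-6, -6, -12, -9, -9, -18], [-8, -8, -12, -6, -6, -12], [2, 2, 6, 6, 6, 12]].
There the 2×2 minor on rows k ∈ {0, 1}, columns (i,j) ∈ {(0,0), (0,2)} is det [[-6, -12], [-8, -12]] = -24 ≠ 0, so this unfolding has rank ≥ 2; CP rank is at least every unfolding rank, so rank(T) ≥ 2. (Flattening ranks never certify an upper bound on CP rank; for that we must actually write T with 2 rank-1 terms.)
Upper bound — finding two terms. Write S_k = T[:,:,k] for the frontal slices: S₀ = [[-6, -6, -12], [-9, -9, -18]], S₁ = [[-8, -8, -12], [-6, -6, -12]], S₂ = [[2, 2, 6], [6, 6, 12]].
If T = a₁ (x) b₁ (x) c₁ + a₂ (x) b₂ (x) c₂ then each S_k = c₁[k]·a₁b₁ᵀ + c₂[k]·a₂b₂ᵀ. S₀ and S₁ are linearly independent, so a₁b₁ᵀ and a₂b₂ᵀ must span the same plane of matrices: they are the rank-1 matrices of the form x·S₀ + y·S₁.
The 2×2 minor of x·S₀ + y·S₁ on rows {0,1}, columns {0,2} is 36·xy + 24·y² = 12·(3·x + 2·y)(y), vanishing at (x:y) = (2:-3) and (1:0).
M₁ = 2·S₀ − 3·S₁ = [[12, 12, 12], [0, 0, 0]] = 12·[1, 0][1, 1, 1]ᵀ and M₂ = S₀ = [[-6, -6, -12], [-9, -9, -18]] = (-3)·[2, 3][1, 1, 2]ᵀ, so take a₁ = [1, 0], b₁ = [1, 1, 1], a₂ = [2, 3], b₂ = [1, 1, 2].
Each slice is an integer combination of E₁ = a₁b₁ᵀ and E₂ = a₂b₂ᵀ: S₀ = −3·E₂, S₁ = −4·E₁ − 2·E₂, S₂ = −2·E₁ + 2·E₂; reading off coefficients, c₁ = [0, -4, -2] and c₂ = [-3, -2, 2].
Hence T = [1, 0] (x) [1, 1, 1] (x) [0, -4, -2] + [2, 3] (x) [1, 1, 2] (x) [-3, -2, 2], so rank(T) ≤ 2.
These bounds meet, so rank(T) = 2.

2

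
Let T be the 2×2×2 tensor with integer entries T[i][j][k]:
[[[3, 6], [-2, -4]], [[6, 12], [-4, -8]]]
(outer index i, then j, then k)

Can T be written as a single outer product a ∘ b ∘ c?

If T = a ∘ b ∘ c then every fibre of T is a multiple of the corresponding factor, so read the factors off the fibres through the nonzero entry T[0,0,0] = 3.
The mode-1 fibre T[:,0,0] = [3, 6] gives a = [1, 2] (primitive direction); the mode-2 fibre T[0,:,0] = [3, -2] gives b = [3, -2]; then c[k] = T[0,0,k] / (a[0]·b[0]) = [3, 6] / 3 = [1, 2].
Expanding [1, 2] ∘ [3, -2] ∘ [1, 2] reproduces all 8 entries of T, so T = [1, 2] ∘ [3, -2] ∘ [1, 2] and rank(T) ≤ 1.
Equivalently every frontal slice T[:,:,k] is c[k] times the rank-1 matrix [1, 2] ∘ [3, -2]. So T has rank 1 (it is nonzero).

Yes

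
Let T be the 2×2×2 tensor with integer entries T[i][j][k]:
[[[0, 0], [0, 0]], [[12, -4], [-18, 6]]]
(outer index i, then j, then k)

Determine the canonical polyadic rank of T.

1

Lower bound: T ≠ 0 (e.g. T[1,0,0] = 12), so rank(T) ≥ 1.
Upper bound: the mode-1 fibre T[:,0,0] = [0, 12] gives a = [0, 1] (primitive direction); the mode-2 fibre T[1,:,0] = [12, -18] gives b = [2, -3]; then c[k] = T[1,0,k] / (a[1]·b[0]) = [12, -4] / 2 = [6, -2].
Expanding [0, 1] ⊗ [2, -3] ⊗ [6, -2] reproduces all 8 entries of T, so T = [0, 1] ⊗ [2, -3] ⊗ [6, -2] and rank(T) ≤ 1.
These bounds meet, so rank(T) = 1.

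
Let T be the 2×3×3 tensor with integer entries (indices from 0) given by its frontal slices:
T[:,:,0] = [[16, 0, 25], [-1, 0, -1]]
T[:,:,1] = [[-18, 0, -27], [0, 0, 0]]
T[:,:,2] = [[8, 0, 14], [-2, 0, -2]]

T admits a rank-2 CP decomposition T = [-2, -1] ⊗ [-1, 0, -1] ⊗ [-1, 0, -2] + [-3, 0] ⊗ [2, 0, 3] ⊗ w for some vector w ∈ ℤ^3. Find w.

Subtract the known terms from T to get the rank-1 residual R = [-3, 0] ⊗ [2, 0, 3] ⊗ w, so R[i,j,k] = a[i]·b[j]·w[k]. Pick indices with nonzero a[0]·b[0] = (-3)·(2) = -6. Only the fibre through (0,0,·) is needed: R[0,0,:] = T[0,0,:] − Σₗ aₗ[0]bₗ[0]cₗ = [16, -18, 8] − (-2)·(-1)·[-1, 0, -2] = [18, -18, 12]. Then w[k] = R[0,0,k] / -6 for each k, giving w = [18, -18, 12] / -6 = [-3, 3, -2].

w = [-3, 3, -2]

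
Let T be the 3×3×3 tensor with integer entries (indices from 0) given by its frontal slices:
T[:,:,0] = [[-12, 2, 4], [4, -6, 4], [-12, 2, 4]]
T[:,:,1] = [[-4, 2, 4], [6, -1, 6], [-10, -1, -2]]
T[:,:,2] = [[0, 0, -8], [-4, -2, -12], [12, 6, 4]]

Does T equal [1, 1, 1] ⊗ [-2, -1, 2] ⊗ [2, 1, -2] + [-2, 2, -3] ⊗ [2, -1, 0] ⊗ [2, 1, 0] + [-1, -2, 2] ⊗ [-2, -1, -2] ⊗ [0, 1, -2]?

No

Reconstruct entry (2,0,0) from the claimed factors: Σₗ aₗ[2]bₗ[0]cₗ[0] = (1)·(-2)·(2) + (-3)·(2)·(2) + (2)·(-2)·(0) = -16, but T[2,0,0] = -12. The claim is false.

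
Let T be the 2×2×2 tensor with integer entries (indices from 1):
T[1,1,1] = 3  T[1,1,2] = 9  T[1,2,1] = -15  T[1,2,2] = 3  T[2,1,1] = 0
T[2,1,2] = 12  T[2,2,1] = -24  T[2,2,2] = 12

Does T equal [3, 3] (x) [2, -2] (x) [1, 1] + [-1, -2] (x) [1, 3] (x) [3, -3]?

Yes

Reconstruct entrywise from the claimed factors. For example, T[1,1,2] = 9 and Σₗ aₗ[1]bₗ[1]cₗ[2] = (3)·(2)·(1) + (-1)·(1)·(-3) = 9; checking all 8 entries, every one matches. The claim holds.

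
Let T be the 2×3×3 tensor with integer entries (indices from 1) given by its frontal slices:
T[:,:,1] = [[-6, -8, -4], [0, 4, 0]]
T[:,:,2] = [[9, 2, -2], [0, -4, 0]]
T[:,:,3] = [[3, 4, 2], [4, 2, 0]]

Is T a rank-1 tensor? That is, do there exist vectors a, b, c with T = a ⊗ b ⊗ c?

No

The mode-2 unfolding of T (rows indexed by j, columns by (i,k) = (1,1), (1,2), (1,3), (2,1), (2,2), (2,3)) is [[-6, 9, 3, 0, 0, 4], [-8, 2, 4, 4, -4, 2], [-4, -2, 2, 0, 0, 0]].
There the 3×3 minor on rows j ∈ {1, 2, 3}, columns (i,k) ∈ {(1,1), (1,2), (2,1)} is det [[-6, 9, 0], [-8, 2, 4], [-4, -2, 0]] = -192 ≠ 0, so this unfolding has rank ≥ 3; CP rank is at least every unfolding rank, so rank(T) ≥ 3.
In particular rank(T) ≥ 3 > 1, so T is not rank-1.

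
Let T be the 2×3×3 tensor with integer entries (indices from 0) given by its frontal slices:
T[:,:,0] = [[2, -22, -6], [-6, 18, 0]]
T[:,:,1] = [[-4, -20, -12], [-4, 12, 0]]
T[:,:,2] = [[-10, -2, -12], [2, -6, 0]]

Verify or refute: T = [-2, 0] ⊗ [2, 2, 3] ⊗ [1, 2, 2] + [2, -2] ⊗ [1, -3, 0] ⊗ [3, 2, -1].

Yes

Reconstruct entrywise from the claimed factors. For example, T[1,2,2] = 0 and Σₗ aₗ[1]bₗ[2]cₗ[2] = (0)·(3)·(2) + (-2)·(0)·(-1) = 0; checking all 18 entries, every one matches. The claim holds.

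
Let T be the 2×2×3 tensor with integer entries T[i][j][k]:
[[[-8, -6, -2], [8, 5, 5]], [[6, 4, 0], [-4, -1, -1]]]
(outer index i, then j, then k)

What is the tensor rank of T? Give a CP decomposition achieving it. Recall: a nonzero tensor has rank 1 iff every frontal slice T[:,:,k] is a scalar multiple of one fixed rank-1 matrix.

rank(T) = 3

Lower bound: the mode-3 unfolding of T (rows indexed by k, columns by (i,j) = (0,0), (0,1), (1,0), (1,1)) is [[-8, 8, 6, -4], [-6, 5, 4, -1], [-2, 5, 0, -1]].
There the 3×3 minor on rows k ∈ {0, 1, 2}, columns (i,j) ∈ {(0,0), (0,1), (1,0)} is det [[-8, 8, 6], [-6, 5, 4], [-2, 5, 0]] = -24 ≠ 0, so this unfolding has rank ≥ 3; CP rank is at least every unfolding rank, so rank(T) ≥ 3. (Unfolding ranks only ever bound the CP rank from below — rank(T) can be strictly larger than all of them — so the matching upper bound has to come from an explicit 3-term decomposition.)
Upper bound: T is a sum of 3 rank-1 terms, T = [1, -1] ⊗ [0, 1] ⊗ [2, -2, -4] + [1, -1] ⊗ [2, 1] ⊗ [-2, -1, 1] + [2, -1] ⊗ [1, -2] ⊗ [-2, -2, -2] (written with every a and b primitive with positive leading entry and the scale carried by c; CP decompositions are not unique, and this one is verified by expanding entrywise), so rank(T) ≤ 3.
These bounds meet, so rank(T) = 3.
Check entry T[1,1,0] = -4: (-1)·(1)·(2) + (-1)·(1)·(-2) + (-1)·(-2)·(-2) = -4.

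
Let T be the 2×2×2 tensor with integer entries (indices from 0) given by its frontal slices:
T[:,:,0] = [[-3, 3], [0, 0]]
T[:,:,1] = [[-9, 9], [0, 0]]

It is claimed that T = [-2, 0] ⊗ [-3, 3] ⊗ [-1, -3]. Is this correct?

No

Reconstruct entry (0,0,0) from the claimed factors: Σₗ aₗ[0]bₗ[0]cₗ[0] = (-2)·(-3)·(-1) = -6, but T[0,0,0] = -3. The claim is false.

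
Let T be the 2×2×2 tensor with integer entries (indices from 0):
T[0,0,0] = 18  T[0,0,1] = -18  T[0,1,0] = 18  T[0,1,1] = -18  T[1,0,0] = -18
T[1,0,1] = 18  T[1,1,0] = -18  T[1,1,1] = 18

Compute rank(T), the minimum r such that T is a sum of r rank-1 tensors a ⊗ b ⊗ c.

1

Lower bound: T ≠ 0 (e.g. T[0,0,0] = 18), so rank(T) ≥ 1.
Upper bound: if T = a ⊗ b ⊗ c then every fibre of T is a multiple of the corresponding factor, so read the factors off the fibres through the nonzero entry T[0,0,0] = 18.
The mode-1 fibre T[:,0,0] = [18, -18] gives a = [1, -1] (primitive direction); the mode-2 fibre T[0,:,0] = [18, 18] gives b = [1, 1]; then c[k] = T[0,0,k] / (a[0]·b[0]) = [18, -18] / 1 = [18, -18].
Expanding [1, -1] ⊗ [1, 1] ⊗ [18, -18] reproduces all 8 entries of T, so T = [1, -1] ⊗ [1, 1] ⊗ [18, -18] and rank(T) ≤ 1.
These bounds meet, so rank(T) = 1.
Check entry T[0,1,0] = 18: (1)·(1)·(18) = 18.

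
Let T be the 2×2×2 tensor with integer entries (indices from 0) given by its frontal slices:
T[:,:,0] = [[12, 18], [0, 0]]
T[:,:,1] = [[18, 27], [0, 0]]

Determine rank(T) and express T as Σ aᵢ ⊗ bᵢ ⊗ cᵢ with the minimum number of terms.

rank(T) = 1

Lower bound: T ≠ 0 (e.g. T[0,0,0] = 12), so rank(T) ≥ 1.
Upper bound: if T = a ⊗ b ⊗ c then every fibre of T is a multiple of the corresponding factor, so read the factors off the fibres through the nonzero entry T[0,0,0] = 12.
The mode-1 fibre T[:,0,0] = [12, 0] gives a = [1, 0] (primitive direction); the mode-2 fibre T[0,:,0] = [12, 18] gives b = [2, 3]; then c[k] = T[0,0,k] / (a[0]·b[0]) = [12, 18] / 2 = [6, 9].
Expanding [1, 0] ⊗ [2, 3] ⊗ [6, 9] reproduces all 8 entries of T, so T = [1, 0] ⊗ [2, 3] ⊗ [6, 9] and rank(T) ≤ 1.
These bounds meet, so rank(T) = 1.
Check entry T[0,1,1] = 27: (1)·(3)·(9) = 27.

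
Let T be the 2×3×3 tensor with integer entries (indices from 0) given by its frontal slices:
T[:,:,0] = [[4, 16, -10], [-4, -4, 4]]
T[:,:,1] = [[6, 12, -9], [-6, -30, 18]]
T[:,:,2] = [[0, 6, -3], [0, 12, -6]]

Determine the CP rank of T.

Lower bound: in the mode-3 unfolding of T (rows indexed by k, columns by (i,j)) the 2×2 minor on rows k ∈ {0, 1}, columns (i,j) ∈ {(0,0), (0,1)} is det [[4, 16], [6, 12]] = -48 ≠ 0, so that unfolding has rank ≥ 2 and hence rank(T) ≥ 2 (CP rank is at least every unfolding rank, though it can be larger).
Upper bound: with S_k = T[:,:,k], the two rank-1 terms a₁b₁ᵀ, a₂b₂ᵀ are the rank-1 members of the pencil x·S₀ + y·S₁.
The 2×2 minor of x·S₀ + y·S₁ on rows {0,1}, columns {0,1} is 48·x² − 108·y² = 12·(2·x − 3·y)(2·x + 3·y), vanishing at (x:y) = (3:2) and (3:-2).
M₁ = 3·S₀ + 2·S₁ = [[24, 72, -48], [-24, -72, 48]] = 24·[1, -1][1, 3, -2]ᵀ and M₂ = 3·S₀ − 2·S₁ = [[0, 24, -12], [0, 48, -24]] = 12·[1, 2][0, 2, -1]ᵀ, so take a₁ = [1, -1], b₁ = [1, 3, -2], a₂ = [1, 2], b₂ = [0, 2, -1].
Each slice is an integer combination of E₁ = a₁b₁ᵀ and E₂ = a₂b₂ᵀ: S₀ = 4·E₁ + 2·E₂, S₁ = 6·E₁ − 3·E₂, S₂ = 3·E₂; reading off coefficients, c₁ = [4, 6, 0] and c₂ = [2, -3, 3].
Hence T = [1, -1] ⊗ [1, 3, -2] ⊗ [4, 6, 0] + [1, 2] ⊗ [0, 2, -1] ⊗ [2, -3, 3], so rank(T) ≤ 2.
These bounds meet, so rank(T) = 2.

2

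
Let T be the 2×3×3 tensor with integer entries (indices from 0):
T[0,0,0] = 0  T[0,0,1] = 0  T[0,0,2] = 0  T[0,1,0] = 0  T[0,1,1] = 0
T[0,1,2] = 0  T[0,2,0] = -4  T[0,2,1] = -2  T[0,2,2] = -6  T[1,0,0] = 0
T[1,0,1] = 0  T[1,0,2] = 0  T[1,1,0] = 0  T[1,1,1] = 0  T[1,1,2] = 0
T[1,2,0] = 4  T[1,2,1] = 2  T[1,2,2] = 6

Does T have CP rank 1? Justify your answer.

Yes

The mode-1 fibre T[:,2,0] = [-4, 4] gives a = (1, -1) (primitive direction); the mode-2 fibre T[0,:,0] = [0, 0, -4] gives b = (0, 0, 1); then c[k] = T[0,2,k] / (a[0]·b[2]) = [-4, -2, -6] / 1 = (-4, -2, -6).
Expanding (1, -1) ⊗ (0, 0, 1) ⊗ (-4, -2, -6) reproduces all 18 entries of T, so T = (1, -1) ⊗ (0, 0, 1) ⊗ (-4, -2, -6) and rank(T) ≤ 1.
Equivalently every frontal slice T[:,:,k] is c[k] times the rank-1 matrix (1, -1) ⊗ (0, 0, 1). So T has rank 1 (it is nonzero).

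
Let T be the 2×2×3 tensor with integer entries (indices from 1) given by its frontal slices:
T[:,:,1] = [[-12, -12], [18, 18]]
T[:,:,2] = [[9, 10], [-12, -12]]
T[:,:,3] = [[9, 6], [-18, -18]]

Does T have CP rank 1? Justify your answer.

The mode-3 unfolding of T (rows indexed by k, columns by (i,j) = (1,1), (1,2), (2,1), (2,2)) is [[-12, -12, 18, 18], [9, 10, -12, -12], [9, 6, -18, -18]].
There the 2×2 minor on rows k ∈ {1, 2}, columns (i,j) ∈ {(1,1), (1,2)} is det [[-12, -12], [9, 10]] = -12 ≠ 0, so this unfolding has rank ≥ 2; CP rank is at least every unfolding rank, so rank(T) ≥ 2.
In particular rank(T) ≥ 2 > 1, so T is not rank-1.

No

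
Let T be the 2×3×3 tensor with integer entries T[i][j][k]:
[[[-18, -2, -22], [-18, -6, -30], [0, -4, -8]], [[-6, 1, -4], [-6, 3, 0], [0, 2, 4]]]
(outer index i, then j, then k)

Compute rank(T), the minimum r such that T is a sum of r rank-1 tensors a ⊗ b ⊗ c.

Lower bound: the mode-2 unfolding of T (rows indexed by j, columns by (i,k) = (0,0), (0,1), (0,2), (1,0), (1,1), (1,2)) is [[-18, -2, -22, -6, 1, -4], [-18, -6, -30, -6, 3, 0], [0, -4, -8, 0, 2, 4]].
There the 2×2 minor on rows j ∈ {0, 1}, columns (i,k) ∈ {(0,0), (0,1)} is det [[-18, -2], [-18, -6]] = 72 ≠ 0, so this unfolding has rank ≥ 2; CP rank is at least every unfolding rank, so rank(T) ≥ 2. (This is only a lower bound: in general the CP rank may exceed every unfolding rank, so we still need to exhibit 2 rank-1 terms summing to T.)
Upper bound — finding two terms. Write S_k = T[:,:,k] for the frontal slices: S₀ = [[-18, -18, 0], [-6, -6, 0]], S₁ = [[-2, -6, -4], [1, 3, 2]], S₂ = [[-22, -30, -8], [-4, 0, 4]].
If T = a₁ ⊗ b₁ ⊗ c₁ + a₂ ⊗ b₂ ⊗ c₂ then each S_k = c₁[k]·a₁b₁ᵀ + c₂[k]·a₂b₂ᵀ. S₀ and S₁ are linearly independent, so a₁b₁ᵀ and a₂b₂ᵀ must span the same plane of matrices: they are the rank-1 matrices of the form x·S₀ + y·S₁.
The 2×2 minor of x·S₀ + y·S₁ on rows {0,1}, columns {0,1} is −60·xy = (-60)·(y)(x), vanishing at (x:y) = (1:0) and (0:1).
M₁ = S₀ = [[-18, -18, 0], [-6, -6, 0]] = (-6)·[3, 1][1, 1, 0]ᵀ and M₂ = S₁ = [[-2, -6, -4], [1, 3, 2]] = −[2, -1][1, 3, 2]ᵀ, so take a₁ = [3, 1], b₁ = [1, 1, 0], a₂ = [2, -1], b₂ = [1, 3, 2].
Each slice is an integer combination of E₁ = a₁b₁ᵀ and E₂ = a₂b₂ᵀ: S₀ = −6·E₁, S₁ = −E₂, S₂ = −6·E₁ − 2·E₂; reading off coefficients, c₁ = [-6, 0, -6] and c₂ = [0, -1, -2].
Hence T = [3, 1] ⊗ [1, 1, 0] ⊗ [-6, 0, -6] + [2, -1] ⊗ [1, 3, 2] ⊗ [0, -1, -2], so rank(T) ≤ 2.
These bounds meet, so rank(T) = 2.

2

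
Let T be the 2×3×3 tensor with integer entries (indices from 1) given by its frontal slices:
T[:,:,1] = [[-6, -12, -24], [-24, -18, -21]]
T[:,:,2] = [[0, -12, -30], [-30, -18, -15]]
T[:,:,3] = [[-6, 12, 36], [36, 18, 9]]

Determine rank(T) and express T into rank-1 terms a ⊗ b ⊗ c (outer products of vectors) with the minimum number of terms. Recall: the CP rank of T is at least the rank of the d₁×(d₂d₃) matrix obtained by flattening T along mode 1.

rank(T) = 2

Lower bound: the mode-3 unfolding of T (rows indexed by k, columns by (i,j) = (1,1), (1,2), (1,3), (2,1), (2,2), (2,3)) is [[-6, -12, -24, -24, -18, -21], [0, -12, -30, -30, -18, -15], [-6, 12, 36, 36, 18, 9]].
There the 2×2 minor on rows k ∈ {1, 2}, columns (i,j) ∈ {(1,1), (1,2)} is det [[-6, -12], [0, -12]] = 72 ≠ 0, so this unfolding has rank ≥ 2; CP rank is at least every unfolding rank, so rank(T) ≥ 2. (Flattening ranks never certify an upper bound on CP rank; for that we must actually write T with 2 rank-1 terms.)
Upper bound — finding two terms. Write S_k = T[:,:,k] for the frontal slices: S₁ = [[-6, -12, -24], [-24, -18, -21]], S₂ = [[0, -12, -30], [-30, -18, -15]], S₃ = [[-6, 12, 36], [36, 18, 9]].
If T = a₁ ⊗ b₁ ⊗ c₁ + a₂ ⊗ b₂ ⊗ c₂ then each S_k = c₁[k]·a₁b₁ᵀ + c₂[k]·a₂b₂ᵀ. S₁ and S₂ are linearly independent, so a₁b₁ᵀ and a₂b₂ᵀ must span the same plane of matrices: they are the rank-1 matrices of the form x·S₁ + y·S₂.
The 2×2 minor of x·S₁ + y·S₂ on rows {1,2}, columns {1,2} is −180·x² − 540·xy − 360·y² = (-180)·(x + 2·y)(x + y), vanishing at (x:y) = (2:-1) and (1:-1).
M₁ = 2·S₁ − S₂ = [[-12, -12, -18], [-18, -18, -27]] = (-3)·(2, 3)(2, 2, 3)ᵀ and M₂ = S₁ − S₂ = [[-6, 0, 6], [6, 0, -6]] = (-6)·(1, -1)(1, 0, -1)ᵀ, so take a₁ = (2, 3), b₁ = (2, 2, 3), a₂ = (1, -1), b₂ = (1, 0, -1).
Each slice is an integer combination of E₁ = a₁b₁ᵀ and E₂ = a₂b₂ᵀ: S₁ = −3·E₁ + 6·E₂, S₂ = −3·E₁ + 12·E₂, S₃ = 3·E₁ − 18·E₂; reading off coefficients, c₁ = (-3, -3, 3) and c₂ = (6, 12, -18).
Hence T = (2, 3) ⊗ (2, 2, 3) ⊗ (-3, -3, 3) + (1, -1) ⊗ (1, 0, -1) ⊗ (6, 12, -18), so rank(T) ≤ 2.
These bounds meet, so rank(T) = 2.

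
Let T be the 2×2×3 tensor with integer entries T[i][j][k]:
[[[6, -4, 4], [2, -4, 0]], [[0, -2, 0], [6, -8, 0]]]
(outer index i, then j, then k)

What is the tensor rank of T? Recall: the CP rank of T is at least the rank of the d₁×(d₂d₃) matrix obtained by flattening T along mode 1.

Lower bound: the mode-3 unfolding of T (rows indexed by k, columns by (i,j) = (0,0), (0,1), (1,0), (1,1)) is [[6, 2, 0, 6], [-4, -4, -2, -8], [4, 0, 0, 0]].
There the 3×3 minor on rows k ∈ {0, 1, 2}, columns (i,j) ∈ {(0,0), (0,1), (1,0)} is det [[6, 2, 0], [-4, -4, -2], [4, 0, 0]] = -16 ≠ 0, so this unfolding has rank ≥ 3; CP rank is at least every unfolding rank, so rank(T) ≥ 3. (Unfolding ranks only ever bound the CP rank from below — rank(T) can be strictly larger than all of them — so the matching upper bound has to come from an explicit 3-term decomposition.)
Upper bound: T is a sum of 3 rank-1 terms, T = (0, 1) (x) (1, -2) (x) (-2, 2, 0) + (1, 0) (x) (1, 0) (x) (4, 0, 4) + (1, 1) (x) (1, 1) (x) (2, -4, 0) (written with every a and b primitive with positive leading entry and the scale carried by c; CP decompositions are not unique, and this one is verified by expanding entrywise), so rank(T) ≤ 3.
These bounds meet, so rank(T) = 3.

3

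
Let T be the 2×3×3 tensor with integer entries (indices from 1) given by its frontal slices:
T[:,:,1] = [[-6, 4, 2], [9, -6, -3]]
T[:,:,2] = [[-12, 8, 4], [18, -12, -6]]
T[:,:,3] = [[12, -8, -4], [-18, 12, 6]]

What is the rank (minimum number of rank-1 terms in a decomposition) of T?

1

Lower bound: T ≠ 0 (e.g. T[1,1,1] = -6), so rank(T) ≥ 1.
Upper bound: if T = a ⊗ b ⊗ c then every fibre of T is a multiple of the corresponding factor, so read the factors off the fibres through the nonzero entry T[1,1,1] = -6.
The mode-1 fibre T[:,1,1] = [-6, 9] gives a = [2, -3] (primitive direction); the mode-2 fibre T[1,:,1] = [-6, 4, 2] gives b = [3, -2, -1]; then c[k] = T[1,1,k] / (a[1]·b[1]) = [-6, -12, 12] / 6 = [-1, -2, 2].
Expanding [2, -3] ⊗ [3, -2, -1] ⊗ [-1, -2, 2] reproduces all 18 entries of T, so T = [2, -3] ⊗ [3, -2, -1] ⊗ [-1, -2, 2] and rank(T) ≤ 1.
These bounds meet, so rank(T) = 1.
Check entry T[2,2,1] = -6: (-3)·(-2)·(-1) = -6.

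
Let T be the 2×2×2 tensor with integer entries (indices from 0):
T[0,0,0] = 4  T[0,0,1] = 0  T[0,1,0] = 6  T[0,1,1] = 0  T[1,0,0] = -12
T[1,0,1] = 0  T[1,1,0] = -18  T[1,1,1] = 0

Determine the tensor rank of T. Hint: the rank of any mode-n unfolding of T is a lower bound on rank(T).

1

Lower bound: T ≠ 0 (e.g. T[0,0,0] = 4), so rank(T) ≥ 1.
Upper bound: if T = a ⊗ b ⊗ c then every fibre of T is a multiple of the corresponding factor, so read the factors off the fibres through the nonzero entry T[0,0,0] = 4.
The mode-1 fibre T[:,0,0] = [4, -12] gives a = [1, -3] (primitive direction); the mode-2 fibre T[0,:,0] = [4, 6] gives b = [2, 3]; then c[k] = T[0,0,k] / (a[0]·b[0]) = [4, 0] / 2 = [2, 0].
Expanding [1, -3] ⊗ [2, 3] ⊗ [2, 0] reproduces all 8 entries of T, so T = [1, -3] ⊗ [2, 3] ⊗ [2, 0] and rank(T) ≤ 1.
These bounds meet, so rank(T) = 1.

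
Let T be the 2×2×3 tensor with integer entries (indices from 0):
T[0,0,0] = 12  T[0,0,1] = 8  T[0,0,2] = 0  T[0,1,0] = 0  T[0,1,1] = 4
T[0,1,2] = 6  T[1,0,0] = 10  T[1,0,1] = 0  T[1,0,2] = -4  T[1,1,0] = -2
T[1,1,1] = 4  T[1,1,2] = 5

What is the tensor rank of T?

3

Lower bound: in the mode-3 unfolding of T (rows indexed by k, columns by (i,j)) the 3×3 minor on rows k ∈ {0, 1, 2}, columns (i,j) ∈ {(0,0), (0,1), (1,0)} is det [[12, 0, 10], [8, 4, 0], [0, 6, -4]] = 288 ≠ 0, so that unfolding has rank ≥ 3 and hence rank(T) ≥ 3 (CP rank is at least every unfolding rank, though it can be larger).
Upper bound: T is a sum of 3 rank-1 terms, T = [0, 1] ⊗ [2, -1] ⊗ [2, -2, -2] + [2, 1] ⊗ [1, -1] ⊗ [2, 0, -2] + [2, 1] ⊗ [2, 1] ⊗ [2, 2, 1] (one valid choice — decompositions are not unique — normalised so each a, b is primitive with positive first nonzero entry; check it by expanding all entries), so rank(T) ≤ 3.
These bounds meet, so rank(T) = 3.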